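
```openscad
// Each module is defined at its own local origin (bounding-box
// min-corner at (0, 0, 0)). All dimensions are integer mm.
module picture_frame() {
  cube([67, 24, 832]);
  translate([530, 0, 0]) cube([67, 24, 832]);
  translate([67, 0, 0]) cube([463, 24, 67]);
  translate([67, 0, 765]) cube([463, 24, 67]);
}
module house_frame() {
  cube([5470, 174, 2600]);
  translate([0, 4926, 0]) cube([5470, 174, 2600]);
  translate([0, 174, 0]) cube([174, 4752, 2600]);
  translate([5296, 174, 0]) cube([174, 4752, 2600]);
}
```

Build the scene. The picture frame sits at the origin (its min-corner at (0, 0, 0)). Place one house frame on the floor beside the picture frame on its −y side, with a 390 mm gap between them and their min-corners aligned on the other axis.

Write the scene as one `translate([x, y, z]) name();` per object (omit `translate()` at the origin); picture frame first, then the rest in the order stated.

picture_frame();
translate([0, -5490, 0]) house_frame();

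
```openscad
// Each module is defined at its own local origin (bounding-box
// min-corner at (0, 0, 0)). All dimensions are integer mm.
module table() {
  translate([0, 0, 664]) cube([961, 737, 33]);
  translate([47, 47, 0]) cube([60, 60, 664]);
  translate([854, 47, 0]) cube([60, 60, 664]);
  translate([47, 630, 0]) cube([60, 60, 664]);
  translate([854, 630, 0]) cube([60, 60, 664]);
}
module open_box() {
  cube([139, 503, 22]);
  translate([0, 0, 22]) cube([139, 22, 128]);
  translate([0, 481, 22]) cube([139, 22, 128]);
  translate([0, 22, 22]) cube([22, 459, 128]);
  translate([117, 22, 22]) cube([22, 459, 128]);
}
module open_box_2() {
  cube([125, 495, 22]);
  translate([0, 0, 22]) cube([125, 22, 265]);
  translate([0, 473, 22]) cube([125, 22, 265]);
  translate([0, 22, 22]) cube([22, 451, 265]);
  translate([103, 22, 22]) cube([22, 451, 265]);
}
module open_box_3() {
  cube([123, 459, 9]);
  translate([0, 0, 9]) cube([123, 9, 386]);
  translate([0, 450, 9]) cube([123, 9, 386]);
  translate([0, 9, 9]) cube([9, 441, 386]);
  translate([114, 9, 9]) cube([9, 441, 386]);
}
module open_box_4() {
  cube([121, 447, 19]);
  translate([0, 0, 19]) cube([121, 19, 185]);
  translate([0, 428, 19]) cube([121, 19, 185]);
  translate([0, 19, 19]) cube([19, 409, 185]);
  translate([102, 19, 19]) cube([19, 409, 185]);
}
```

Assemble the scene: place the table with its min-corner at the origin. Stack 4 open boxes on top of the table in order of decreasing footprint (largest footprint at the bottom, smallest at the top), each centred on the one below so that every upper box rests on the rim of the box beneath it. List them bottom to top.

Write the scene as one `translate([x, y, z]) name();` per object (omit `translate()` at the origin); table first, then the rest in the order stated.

table();
translate([411, 117, 697]) open_box();
translate([418, 121, 847]) open_box_2();
translate([419, 139, 1134]) open_box_3();
translate([420, 145, 1529]) open_box_4();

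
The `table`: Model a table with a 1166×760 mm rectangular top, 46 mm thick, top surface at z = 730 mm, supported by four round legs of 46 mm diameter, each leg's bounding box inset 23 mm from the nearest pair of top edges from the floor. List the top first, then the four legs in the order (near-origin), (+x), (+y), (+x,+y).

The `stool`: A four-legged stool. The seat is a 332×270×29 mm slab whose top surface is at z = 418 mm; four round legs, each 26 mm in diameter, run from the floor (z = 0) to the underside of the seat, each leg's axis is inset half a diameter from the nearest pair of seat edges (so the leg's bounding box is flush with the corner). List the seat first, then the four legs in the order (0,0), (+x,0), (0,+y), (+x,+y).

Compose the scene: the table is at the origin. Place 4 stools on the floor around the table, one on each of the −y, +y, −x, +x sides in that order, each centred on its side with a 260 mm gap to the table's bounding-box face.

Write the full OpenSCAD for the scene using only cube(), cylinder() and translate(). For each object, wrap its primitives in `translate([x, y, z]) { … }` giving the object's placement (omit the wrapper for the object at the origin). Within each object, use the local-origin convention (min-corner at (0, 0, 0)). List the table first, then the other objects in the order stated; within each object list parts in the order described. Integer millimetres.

translate([0, 0, 684]) cube([1166, 760, 46]);
translate([46, 46, 0]) cylinder(h = 684, r = 23);
translate([1120, 46, 0]) cylinder(h = 684, r = 23);
translate([46, 714, 0]) cylinder(h = 684, r = 23);
translate([1120, 714, 0]) cylinder(h = 684, r = 23);
translate([417, -530, 0]) {
  translate([0, 0, 389]) cube([332, 270, 29]);
  translate([13, 13, 0]) cylinder(h = 389, r = 13);
  translate([319, 13, 0]) cylinder(h = 389, r = 13);
  translate([13, 257, 0]) cylinder(h = 389, r = 13);
  translate([319, 257, 0]) cylinder(h = 389, r = 13);
}
translate([417, 1020, 0]) {
  translate([0, 0, 389]) cube([332, 270, 29]);
  translate([13, 13, 0]) cylinder(h = 389, r = 13);
  translate([319, 13, 0]) cylinder(h = 389, r = 13);
  translate([13, 257, 0]) cylinder(h = 389, r = 13);
  translate([319, 257, 0]) cylinder(h = 389, r = 13);
}
translate([-592, 245, 0]) {
  translate([0, 0, 389]) cube([332, 270, 29]);
  translate([13, 13, 0]) cylinder(h = 389, r = 13);
  translate([319, 13, 0]) cylinder(h = 389, r = 13);
  translate([13, 257, 0]) cylinder(h = 389, r = 13);
  translate([319, 257, 0]) cylinder(h = 389, r = 13);
}
translate([1426, 245, 0]) {
  translate([0, 0, 389]) cube([332, 270, 29]);
  translate([13, 13, 0]) cylinder(h = 389, r = 13);
  translate([319, 13, 0]) cylinder(h = 389, r = 13);
  translate([13, 257, 0]) cylinder(h = 389, r = 13);
  translate([319, 257, 0]) cylinder(h = 389, r = 13);
}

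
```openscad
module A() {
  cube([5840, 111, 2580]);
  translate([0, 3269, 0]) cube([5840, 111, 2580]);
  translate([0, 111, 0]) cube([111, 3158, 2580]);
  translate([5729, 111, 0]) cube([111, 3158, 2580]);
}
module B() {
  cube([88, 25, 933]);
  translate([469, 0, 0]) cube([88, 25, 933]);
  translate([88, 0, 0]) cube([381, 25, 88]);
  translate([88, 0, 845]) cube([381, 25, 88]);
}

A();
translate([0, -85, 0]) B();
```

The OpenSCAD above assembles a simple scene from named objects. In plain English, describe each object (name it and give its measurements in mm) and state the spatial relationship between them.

A is a box-shaped house frame (walls only): outside footprint 5840×3380 mm, wall height 2580 mm, wall thickness 111 mm. The two y-facing walls run the full x-width; the two x-facing walls fit between the inner faces of the y-facing walls.

B is a rectangular picture frame lying in the x–z plane (depth along y). The opening is 381 mm wide (x) by 757 mm tall (z), surrounded by a border 88 mm wide on all four sides. The frame is 25 mm deep and is made of two full-height vertical stiles with two horizontal rails fitted between them.

The picture frame is on the floor beside the house frame on its −y side.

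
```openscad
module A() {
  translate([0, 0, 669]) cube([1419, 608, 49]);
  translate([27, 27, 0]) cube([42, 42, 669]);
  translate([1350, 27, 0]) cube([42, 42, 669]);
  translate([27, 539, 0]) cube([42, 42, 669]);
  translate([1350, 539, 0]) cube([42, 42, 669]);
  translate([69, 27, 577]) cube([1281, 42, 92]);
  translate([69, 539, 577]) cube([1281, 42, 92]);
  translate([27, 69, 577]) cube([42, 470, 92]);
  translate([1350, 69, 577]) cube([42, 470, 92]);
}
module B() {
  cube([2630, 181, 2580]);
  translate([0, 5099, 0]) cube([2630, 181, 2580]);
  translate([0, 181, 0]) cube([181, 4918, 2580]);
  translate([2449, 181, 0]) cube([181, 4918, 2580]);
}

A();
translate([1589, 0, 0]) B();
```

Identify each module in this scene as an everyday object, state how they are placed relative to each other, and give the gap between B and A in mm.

The house frame's nearest face is 170 mm from the table's +x face.

A is a table. B is a house frame. The house frame is on the floor beside the table on its +x side. The gap between the house frame and the table is 170 mm.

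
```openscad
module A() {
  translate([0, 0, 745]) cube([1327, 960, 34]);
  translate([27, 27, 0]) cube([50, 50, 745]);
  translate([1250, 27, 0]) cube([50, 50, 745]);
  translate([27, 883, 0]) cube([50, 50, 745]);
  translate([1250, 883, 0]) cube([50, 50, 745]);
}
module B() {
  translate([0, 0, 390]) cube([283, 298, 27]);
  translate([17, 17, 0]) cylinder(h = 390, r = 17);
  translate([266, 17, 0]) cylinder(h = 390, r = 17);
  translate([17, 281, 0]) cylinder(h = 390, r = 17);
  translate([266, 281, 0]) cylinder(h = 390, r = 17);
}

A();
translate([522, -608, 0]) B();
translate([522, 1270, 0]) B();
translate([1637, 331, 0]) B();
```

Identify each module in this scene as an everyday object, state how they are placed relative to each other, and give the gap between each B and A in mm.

Each stool's nearest face is 310 mm from the table's bounding box.

A is a table. B is a stool. Three stools sit around the table at the −y, +y, +x sides. The gap between each stool and the table is 310 mm.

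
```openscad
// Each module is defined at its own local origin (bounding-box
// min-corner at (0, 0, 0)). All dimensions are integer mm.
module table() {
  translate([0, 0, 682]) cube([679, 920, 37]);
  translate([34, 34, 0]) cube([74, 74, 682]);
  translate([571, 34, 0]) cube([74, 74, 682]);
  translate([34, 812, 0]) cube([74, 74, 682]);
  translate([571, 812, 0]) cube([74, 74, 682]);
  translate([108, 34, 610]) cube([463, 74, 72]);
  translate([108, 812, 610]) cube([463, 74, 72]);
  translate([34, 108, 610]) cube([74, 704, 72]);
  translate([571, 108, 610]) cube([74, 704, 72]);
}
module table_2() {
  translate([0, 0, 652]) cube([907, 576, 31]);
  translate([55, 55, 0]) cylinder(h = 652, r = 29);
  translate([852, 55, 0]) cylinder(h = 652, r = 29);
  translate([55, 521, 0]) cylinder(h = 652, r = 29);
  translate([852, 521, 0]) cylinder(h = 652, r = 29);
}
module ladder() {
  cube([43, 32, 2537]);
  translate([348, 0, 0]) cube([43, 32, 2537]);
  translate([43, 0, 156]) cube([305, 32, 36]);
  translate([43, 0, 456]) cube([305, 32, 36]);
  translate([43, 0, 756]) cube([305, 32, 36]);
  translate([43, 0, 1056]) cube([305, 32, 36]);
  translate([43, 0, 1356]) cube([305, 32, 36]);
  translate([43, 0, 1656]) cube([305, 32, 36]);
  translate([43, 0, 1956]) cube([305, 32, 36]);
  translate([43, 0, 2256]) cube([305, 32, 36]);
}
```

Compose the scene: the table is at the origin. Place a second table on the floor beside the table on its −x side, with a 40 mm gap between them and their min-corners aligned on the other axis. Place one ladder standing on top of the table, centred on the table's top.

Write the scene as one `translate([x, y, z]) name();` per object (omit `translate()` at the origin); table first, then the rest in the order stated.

table();
translate([-947, 0, 0]) table_2();
translate([144, 444, 719]) ladder();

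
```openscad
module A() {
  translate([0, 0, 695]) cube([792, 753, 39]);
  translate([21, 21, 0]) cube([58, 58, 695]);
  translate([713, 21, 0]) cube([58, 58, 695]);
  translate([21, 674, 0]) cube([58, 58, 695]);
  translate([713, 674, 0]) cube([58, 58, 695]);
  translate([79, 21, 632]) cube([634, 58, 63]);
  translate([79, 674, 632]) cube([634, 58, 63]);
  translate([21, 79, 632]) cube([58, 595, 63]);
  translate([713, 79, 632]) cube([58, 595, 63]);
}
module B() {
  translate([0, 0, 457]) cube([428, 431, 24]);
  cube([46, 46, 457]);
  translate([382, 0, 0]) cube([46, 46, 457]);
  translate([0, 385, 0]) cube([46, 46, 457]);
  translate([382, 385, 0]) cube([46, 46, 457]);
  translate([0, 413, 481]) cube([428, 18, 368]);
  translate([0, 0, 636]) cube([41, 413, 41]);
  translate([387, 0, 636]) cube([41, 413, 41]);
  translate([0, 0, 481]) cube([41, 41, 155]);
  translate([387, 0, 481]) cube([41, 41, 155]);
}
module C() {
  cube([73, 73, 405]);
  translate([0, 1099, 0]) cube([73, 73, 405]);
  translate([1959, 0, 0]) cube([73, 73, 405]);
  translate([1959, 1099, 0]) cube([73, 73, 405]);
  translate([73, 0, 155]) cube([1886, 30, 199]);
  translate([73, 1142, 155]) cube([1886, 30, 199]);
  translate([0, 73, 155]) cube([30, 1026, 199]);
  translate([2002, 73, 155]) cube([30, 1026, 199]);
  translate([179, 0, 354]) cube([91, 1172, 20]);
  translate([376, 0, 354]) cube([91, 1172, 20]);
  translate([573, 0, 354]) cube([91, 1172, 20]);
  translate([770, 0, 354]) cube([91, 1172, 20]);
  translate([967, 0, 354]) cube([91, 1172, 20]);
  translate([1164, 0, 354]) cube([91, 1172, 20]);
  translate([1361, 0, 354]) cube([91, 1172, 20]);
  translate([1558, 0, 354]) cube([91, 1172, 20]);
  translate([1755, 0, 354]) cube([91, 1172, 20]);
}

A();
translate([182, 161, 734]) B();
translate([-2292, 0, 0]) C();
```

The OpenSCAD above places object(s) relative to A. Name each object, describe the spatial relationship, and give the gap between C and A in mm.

A is a table. B is a chair. C is a bed frame. The chair is on top of the table, centred. The bed frame is on the floor beside the table on its −x side. The gap between the bed frame and the table is 260 mm.

The bed frame's nearest face is 260 mm from the table's −x face.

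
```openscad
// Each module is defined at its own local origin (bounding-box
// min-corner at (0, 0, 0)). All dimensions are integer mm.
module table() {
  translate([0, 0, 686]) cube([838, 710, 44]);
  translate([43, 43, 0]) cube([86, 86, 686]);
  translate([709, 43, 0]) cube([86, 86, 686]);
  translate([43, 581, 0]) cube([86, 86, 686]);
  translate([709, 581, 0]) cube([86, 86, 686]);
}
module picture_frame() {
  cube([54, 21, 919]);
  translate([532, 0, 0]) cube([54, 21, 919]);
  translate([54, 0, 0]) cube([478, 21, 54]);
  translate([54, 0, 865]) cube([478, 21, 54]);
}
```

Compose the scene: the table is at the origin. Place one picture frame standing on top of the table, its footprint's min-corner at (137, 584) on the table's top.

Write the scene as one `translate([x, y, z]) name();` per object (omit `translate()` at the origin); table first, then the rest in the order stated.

table();
translate([137, 584, 730]) picture_frame();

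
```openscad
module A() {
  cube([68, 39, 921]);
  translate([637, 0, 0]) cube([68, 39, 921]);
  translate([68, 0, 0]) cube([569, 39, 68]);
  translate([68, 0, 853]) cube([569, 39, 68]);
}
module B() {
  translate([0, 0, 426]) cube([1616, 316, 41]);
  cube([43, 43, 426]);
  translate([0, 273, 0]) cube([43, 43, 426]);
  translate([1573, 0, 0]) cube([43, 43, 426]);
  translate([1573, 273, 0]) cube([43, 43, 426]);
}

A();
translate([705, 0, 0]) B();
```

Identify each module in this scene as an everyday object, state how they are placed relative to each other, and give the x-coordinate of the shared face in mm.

The picture frame's +x face and the bench's −x face are both at x = 705 mm.

A is a picture frame. B is a bench. The bench is against the picture frame's +x side, with their −y faces flush. The x-coordinate of the shared face is 705 mm.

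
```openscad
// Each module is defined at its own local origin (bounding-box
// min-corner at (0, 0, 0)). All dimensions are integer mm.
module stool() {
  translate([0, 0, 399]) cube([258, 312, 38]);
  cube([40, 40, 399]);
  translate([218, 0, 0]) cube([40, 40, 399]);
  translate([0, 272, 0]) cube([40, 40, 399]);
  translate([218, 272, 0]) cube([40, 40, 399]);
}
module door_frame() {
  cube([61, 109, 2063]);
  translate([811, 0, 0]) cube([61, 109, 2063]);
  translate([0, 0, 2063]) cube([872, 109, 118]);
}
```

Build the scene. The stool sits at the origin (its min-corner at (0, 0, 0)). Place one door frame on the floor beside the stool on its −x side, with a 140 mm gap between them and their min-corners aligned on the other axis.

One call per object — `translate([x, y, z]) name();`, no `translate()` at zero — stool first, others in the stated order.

stool();
translate([-1012, 0, 0]) door_frame();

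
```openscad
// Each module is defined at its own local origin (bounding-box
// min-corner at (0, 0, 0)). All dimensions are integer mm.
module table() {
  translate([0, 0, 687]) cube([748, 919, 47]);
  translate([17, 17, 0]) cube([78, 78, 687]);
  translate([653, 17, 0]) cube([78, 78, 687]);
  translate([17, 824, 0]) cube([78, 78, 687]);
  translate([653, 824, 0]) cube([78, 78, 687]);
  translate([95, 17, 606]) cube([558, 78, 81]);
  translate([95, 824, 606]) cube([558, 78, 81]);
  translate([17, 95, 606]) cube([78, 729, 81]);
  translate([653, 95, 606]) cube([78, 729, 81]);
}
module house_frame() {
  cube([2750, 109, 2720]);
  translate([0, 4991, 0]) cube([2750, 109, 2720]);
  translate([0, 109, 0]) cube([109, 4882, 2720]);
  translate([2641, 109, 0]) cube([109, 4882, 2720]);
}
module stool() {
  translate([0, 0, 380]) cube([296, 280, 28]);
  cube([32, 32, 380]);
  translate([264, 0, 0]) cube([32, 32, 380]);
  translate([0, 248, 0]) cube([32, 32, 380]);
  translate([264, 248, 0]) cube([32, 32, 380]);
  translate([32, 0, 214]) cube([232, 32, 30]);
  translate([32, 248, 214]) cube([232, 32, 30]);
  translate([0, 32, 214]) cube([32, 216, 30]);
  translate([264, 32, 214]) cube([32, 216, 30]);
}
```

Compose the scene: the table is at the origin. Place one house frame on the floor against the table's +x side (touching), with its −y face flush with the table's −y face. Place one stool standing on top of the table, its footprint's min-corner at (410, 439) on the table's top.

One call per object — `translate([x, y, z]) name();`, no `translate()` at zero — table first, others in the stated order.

table();
translate([748, 0, 0]) house_frame();
translate([410, 439, 734]) stool();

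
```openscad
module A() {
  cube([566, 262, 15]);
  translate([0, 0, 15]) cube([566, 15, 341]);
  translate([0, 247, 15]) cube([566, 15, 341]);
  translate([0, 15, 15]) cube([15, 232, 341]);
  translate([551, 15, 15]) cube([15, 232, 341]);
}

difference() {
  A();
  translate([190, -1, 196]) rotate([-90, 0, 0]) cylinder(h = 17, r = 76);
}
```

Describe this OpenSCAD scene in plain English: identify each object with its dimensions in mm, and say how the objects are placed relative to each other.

A is an open-topped rectangular box: outside dimensions 566×262×356 mm, with a uniform wall and base thickness of 15 mm. The base is a full 566×262 slab on the floor; four walls sit on top of the base. The front and back walls (the −y and +y sides) span the full width; the two side walls fit between them.

The open box has a circular hole of radius 76 mm through its front wall, centred at (x = 190, z = 196).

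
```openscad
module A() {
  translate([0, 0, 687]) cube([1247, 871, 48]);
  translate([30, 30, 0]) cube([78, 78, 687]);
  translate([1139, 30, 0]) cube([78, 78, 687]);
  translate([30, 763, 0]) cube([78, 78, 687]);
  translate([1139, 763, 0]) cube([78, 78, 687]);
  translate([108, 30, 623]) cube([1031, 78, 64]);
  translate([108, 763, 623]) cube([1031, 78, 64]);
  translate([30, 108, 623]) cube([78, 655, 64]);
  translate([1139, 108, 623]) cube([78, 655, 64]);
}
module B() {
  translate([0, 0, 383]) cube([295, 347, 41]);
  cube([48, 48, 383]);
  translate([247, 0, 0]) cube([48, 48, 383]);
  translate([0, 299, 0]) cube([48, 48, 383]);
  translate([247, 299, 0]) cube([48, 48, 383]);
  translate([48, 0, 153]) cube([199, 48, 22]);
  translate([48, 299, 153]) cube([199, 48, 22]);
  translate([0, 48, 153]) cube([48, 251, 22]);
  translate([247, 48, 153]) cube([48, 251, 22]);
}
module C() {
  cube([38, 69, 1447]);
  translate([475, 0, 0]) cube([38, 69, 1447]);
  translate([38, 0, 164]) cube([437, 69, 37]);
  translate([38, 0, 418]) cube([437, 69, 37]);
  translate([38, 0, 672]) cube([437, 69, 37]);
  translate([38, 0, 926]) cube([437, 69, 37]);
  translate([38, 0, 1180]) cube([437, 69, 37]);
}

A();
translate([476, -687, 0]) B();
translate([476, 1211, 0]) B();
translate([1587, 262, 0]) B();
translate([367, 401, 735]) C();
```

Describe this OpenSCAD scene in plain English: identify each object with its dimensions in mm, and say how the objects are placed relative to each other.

A is a table: top 1247 mm (x) × 871 mm (y), 48 mm thick, upper face at z = 735 mm, on four 78×78 mm square legs, each inset 30 mm from the nearest pair of top edges, running from z = 0 to the bottom of the top. Four apron rails, 78 mm thick and 64 mm tall, run between adjacent legs with their top edges flush with the underside of the top and their outer faces flush with the legs' outer faces.

B is a four-legged stool. The seat is a 295×347×41 mm slab whose top surface is at z = 424 mm; four square legs, each 48×48 mm in cross-section, run from the floor (z = 0) to the underside of the seat, each flush with a corner of the seat. Four stretchers, 48 mm wide and 22 mm tall, connect adjacent legs with their undersides at z = 153 mm, each running between the inner faces of the legs it joins and aligned with the legs' outer faces on the other axis.

C is a straight ladder. Two 38×69 mm vertical rails, 1447 mm tall, stand 513 mm apart (outside-to-outside) with their front faces coplanar on the −y side. 5 rungs, each 69 mm deep and 37 mm tall, span between the inner faces of the rails, front faces flush with the rails. The lowest rung's underside is at z = 164 mm and rungs are spaced 254 mm apart (underside to underside).

Three stools sit around the table at the −y, +y, +x sides. The ladder is on top of the table, centred.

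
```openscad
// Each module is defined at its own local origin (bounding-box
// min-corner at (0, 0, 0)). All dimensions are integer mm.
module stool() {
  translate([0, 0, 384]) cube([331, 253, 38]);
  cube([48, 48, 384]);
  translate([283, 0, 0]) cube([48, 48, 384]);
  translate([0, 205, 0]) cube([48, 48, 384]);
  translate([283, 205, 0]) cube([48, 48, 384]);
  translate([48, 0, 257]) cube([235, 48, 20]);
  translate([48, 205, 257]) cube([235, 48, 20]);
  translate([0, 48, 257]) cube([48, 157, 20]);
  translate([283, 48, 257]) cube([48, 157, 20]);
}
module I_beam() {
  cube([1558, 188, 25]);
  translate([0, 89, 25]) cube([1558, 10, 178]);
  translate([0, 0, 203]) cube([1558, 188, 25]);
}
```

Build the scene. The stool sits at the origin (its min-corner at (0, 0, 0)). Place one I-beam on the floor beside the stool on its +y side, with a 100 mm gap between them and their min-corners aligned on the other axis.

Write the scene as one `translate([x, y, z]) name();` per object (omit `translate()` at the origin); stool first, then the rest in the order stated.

stool();
translate([0, 353, 0]) I_beam();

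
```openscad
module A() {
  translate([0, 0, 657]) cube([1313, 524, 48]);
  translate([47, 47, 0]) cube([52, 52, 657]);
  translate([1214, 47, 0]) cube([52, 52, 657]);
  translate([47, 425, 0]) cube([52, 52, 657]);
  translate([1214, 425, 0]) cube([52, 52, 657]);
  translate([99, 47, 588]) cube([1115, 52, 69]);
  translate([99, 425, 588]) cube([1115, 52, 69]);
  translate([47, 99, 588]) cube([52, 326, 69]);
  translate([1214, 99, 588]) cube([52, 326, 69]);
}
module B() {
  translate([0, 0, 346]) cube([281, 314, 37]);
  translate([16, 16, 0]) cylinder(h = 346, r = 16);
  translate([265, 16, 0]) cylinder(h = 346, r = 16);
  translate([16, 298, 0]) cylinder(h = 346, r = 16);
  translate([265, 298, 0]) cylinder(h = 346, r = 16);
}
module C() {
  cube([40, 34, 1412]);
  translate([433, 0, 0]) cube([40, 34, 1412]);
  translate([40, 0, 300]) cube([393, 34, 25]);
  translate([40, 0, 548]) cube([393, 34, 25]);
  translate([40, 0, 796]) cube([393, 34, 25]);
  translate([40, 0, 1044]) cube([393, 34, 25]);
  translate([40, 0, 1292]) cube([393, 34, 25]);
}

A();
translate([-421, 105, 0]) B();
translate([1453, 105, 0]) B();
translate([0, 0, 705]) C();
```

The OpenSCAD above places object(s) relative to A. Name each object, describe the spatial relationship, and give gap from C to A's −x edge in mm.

A is a table. B is a stool. C is a ladder. Two stools sit around the table at the −x, +x sides. The ladder is on top of the table. The gap from the ladder to the table's −x edge is 0 mm.

The ladder's min-x is at 0; the table's min-x is 0; gap = 0 mm.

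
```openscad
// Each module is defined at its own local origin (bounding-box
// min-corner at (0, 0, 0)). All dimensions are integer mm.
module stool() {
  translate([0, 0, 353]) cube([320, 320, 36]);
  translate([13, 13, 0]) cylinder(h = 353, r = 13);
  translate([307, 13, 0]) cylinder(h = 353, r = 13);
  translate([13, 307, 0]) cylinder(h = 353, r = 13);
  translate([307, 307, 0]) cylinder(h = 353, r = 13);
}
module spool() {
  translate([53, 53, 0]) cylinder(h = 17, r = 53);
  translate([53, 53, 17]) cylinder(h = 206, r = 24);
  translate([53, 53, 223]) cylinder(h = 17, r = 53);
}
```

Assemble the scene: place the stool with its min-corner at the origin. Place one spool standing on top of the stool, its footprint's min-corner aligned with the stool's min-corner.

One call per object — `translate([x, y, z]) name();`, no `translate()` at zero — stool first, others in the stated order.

stool();
translate([0, 0, 389]) spool();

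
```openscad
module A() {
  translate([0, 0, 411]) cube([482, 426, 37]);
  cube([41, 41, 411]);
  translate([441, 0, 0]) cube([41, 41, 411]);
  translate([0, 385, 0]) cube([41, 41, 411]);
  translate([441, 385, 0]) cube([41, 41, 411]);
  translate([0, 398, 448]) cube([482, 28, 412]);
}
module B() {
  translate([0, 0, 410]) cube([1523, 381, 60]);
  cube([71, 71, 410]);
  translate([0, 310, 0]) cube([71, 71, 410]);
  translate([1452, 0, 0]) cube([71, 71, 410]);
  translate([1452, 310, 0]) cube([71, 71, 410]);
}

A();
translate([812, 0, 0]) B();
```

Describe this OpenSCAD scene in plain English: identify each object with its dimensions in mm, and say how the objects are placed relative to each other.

A is a chair. The seat is a 482×426×37 mm slab with its top at z = 448 mm, on four 41×41 mm corner legs (flush with the seat edges, standing on z = 0). A flat backrest 28 mm thick, 412 mm tall, spans the full seat width and rises from the seat top along its +y edge, rear face flush with the rear of the seat.

B is a long wooden bench with a 1523 mm (x) × 381 mm (y) seat, 60 mm thick, its top surface 470 mm above the floor. Four 71 mm square legs at the seat corners, flush with the edges, run from z = 0 to the seat underside.

The bench is on the floor beside the chair on its +x side.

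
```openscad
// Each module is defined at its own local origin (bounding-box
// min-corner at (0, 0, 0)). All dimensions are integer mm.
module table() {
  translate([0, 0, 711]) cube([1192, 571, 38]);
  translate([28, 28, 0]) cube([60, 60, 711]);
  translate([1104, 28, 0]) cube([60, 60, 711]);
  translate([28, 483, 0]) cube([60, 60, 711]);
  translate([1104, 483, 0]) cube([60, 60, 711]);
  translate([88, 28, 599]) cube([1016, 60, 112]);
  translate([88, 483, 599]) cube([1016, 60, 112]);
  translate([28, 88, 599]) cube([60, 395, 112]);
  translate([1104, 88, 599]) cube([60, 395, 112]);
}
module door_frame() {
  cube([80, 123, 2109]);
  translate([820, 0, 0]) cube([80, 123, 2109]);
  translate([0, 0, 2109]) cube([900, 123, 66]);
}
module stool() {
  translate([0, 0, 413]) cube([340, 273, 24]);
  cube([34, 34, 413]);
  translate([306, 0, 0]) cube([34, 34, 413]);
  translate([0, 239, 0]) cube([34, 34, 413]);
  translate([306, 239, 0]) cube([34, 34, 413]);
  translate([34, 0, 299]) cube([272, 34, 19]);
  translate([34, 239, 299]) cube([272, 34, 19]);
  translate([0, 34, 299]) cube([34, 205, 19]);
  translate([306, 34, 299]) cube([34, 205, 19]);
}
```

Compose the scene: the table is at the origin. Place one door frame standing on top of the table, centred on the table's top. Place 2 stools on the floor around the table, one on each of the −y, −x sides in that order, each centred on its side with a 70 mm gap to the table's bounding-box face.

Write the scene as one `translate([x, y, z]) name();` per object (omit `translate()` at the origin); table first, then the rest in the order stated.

table();
translate([146, 224, 749]) door_frame();
translate([426, -343, 0]) stool();
translate([-410, 149, 0]) stool();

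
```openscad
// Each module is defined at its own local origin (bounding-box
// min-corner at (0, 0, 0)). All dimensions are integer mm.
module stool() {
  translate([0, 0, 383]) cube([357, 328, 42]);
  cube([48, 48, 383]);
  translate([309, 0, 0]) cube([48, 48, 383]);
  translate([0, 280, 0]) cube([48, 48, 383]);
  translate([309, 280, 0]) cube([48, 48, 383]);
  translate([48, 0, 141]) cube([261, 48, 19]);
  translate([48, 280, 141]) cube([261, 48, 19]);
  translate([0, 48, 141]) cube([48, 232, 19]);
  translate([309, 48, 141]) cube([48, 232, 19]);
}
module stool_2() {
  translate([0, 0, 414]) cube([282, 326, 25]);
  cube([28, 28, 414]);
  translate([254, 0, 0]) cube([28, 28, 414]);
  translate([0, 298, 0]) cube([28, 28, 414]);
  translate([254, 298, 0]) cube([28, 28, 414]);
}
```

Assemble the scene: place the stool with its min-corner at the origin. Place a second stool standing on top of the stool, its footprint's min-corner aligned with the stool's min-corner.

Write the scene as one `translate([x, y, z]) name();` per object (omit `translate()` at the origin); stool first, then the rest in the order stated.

stool();
translate([0, 0, 425]) stool_2();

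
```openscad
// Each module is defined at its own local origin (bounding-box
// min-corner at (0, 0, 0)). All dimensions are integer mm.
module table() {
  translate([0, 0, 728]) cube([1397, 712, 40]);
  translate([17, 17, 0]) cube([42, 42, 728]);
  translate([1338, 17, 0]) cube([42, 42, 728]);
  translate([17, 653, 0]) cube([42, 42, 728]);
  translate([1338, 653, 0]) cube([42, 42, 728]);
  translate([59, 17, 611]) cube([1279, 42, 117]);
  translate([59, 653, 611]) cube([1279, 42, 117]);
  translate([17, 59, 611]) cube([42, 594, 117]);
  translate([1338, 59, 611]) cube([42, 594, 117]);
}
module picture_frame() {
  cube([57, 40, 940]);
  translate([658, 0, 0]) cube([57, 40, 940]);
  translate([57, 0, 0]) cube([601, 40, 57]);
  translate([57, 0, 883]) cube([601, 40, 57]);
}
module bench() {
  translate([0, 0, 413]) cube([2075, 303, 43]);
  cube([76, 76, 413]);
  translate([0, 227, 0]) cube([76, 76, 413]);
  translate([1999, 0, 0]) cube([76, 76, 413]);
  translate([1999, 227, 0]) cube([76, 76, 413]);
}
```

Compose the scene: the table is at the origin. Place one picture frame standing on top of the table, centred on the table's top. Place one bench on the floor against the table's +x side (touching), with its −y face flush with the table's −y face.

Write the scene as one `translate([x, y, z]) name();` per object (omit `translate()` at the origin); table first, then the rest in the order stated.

table();
translate([341, 336, 768]) picture_frame();
translate([1397, 0, 0]) bench();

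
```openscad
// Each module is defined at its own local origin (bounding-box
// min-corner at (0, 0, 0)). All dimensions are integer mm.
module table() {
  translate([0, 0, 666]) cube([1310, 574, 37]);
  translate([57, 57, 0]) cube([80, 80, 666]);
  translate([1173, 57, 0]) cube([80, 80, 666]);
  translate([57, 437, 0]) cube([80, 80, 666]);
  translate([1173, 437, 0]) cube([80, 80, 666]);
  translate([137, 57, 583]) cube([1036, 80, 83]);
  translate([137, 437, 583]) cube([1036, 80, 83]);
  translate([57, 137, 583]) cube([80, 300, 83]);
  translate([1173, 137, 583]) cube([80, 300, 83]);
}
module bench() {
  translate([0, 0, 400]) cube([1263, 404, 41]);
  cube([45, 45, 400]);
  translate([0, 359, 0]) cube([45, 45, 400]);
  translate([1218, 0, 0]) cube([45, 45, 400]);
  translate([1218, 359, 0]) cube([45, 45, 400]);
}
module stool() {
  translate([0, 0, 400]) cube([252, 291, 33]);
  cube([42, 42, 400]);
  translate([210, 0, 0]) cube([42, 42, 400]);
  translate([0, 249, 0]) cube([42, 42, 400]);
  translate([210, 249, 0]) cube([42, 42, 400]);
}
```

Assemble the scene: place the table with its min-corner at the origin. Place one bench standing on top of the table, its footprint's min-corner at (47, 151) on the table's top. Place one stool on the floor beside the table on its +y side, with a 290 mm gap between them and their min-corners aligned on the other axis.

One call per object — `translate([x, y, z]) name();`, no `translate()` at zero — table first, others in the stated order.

table();
translate([47, 151, 703]) bench();
translate([0, 864, 0]) stool();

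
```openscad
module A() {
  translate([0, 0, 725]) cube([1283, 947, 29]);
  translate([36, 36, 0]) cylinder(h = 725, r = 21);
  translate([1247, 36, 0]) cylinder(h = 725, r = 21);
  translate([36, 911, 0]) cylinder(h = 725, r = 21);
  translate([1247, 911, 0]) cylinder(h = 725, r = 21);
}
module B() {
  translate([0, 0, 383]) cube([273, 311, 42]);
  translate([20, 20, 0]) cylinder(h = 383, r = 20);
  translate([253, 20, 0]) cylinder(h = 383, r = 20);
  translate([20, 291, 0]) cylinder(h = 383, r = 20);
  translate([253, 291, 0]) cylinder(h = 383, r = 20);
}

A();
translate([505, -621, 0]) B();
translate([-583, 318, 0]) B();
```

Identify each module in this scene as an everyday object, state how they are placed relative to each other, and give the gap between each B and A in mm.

Each stool's nearest face is 310 mm from the table's bounding box.

A is a table. B is a stool. Two stools sit around the table at the −y, −x sides. The gap between each stool and the table is 310 mm.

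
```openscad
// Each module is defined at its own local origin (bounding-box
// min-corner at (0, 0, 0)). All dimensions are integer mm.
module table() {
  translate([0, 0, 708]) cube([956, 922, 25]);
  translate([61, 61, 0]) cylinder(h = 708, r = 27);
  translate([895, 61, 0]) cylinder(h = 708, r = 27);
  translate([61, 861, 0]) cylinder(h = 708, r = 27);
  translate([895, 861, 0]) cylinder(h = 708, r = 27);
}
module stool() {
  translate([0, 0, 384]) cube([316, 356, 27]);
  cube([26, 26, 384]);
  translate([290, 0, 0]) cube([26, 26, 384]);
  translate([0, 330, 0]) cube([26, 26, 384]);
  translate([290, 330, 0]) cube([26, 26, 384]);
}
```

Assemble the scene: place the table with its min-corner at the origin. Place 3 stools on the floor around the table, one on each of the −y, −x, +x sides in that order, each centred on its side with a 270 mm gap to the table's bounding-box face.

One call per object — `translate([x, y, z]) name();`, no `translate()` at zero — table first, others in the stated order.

table();
translate([320, -626, 0]) stool();
translate([-586, 283, 0]) stool();
translate([1226, 283, 0]) stool();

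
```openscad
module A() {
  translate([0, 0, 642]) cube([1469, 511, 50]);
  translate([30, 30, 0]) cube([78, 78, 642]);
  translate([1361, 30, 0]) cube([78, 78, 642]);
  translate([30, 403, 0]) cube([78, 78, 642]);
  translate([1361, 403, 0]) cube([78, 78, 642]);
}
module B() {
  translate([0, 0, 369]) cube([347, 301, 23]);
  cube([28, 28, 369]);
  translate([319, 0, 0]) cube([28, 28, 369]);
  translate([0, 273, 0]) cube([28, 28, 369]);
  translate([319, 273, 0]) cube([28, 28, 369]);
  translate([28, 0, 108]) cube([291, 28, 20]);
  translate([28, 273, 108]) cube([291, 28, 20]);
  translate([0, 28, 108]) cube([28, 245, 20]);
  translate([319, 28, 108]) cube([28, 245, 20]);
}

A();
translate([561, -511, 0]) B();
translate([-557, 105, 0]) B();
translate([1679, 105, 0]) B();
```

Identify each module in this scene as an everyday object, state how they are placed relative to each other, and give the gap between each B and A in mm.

Each stool's nearest face is 210 mm from the table's bounding box.

A is a table. B is a stool. Three stools sit around the table at the −y, −x, +x sides. The gap between each stool and the table is 210 mm.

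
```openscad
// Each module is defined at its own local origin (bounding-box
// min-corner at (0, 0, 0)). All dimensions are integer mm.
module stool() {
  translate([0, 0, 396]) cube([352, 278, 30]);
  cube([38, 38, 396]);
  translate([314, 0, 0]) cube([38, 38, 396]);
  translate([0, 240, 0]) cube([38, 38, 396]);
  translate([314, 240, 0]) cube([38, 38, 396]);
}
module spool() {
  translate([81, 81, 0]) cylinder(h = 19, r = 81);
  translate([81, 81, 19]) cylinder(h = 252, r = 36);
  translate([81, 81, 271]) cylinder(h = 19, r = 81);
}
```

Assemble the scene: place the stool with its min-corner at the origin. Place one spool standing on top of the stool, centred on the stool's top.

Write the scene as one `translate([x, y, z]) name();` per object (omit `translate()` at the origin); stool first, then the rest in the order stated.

stool();
translate([95, 58, 426]) spool();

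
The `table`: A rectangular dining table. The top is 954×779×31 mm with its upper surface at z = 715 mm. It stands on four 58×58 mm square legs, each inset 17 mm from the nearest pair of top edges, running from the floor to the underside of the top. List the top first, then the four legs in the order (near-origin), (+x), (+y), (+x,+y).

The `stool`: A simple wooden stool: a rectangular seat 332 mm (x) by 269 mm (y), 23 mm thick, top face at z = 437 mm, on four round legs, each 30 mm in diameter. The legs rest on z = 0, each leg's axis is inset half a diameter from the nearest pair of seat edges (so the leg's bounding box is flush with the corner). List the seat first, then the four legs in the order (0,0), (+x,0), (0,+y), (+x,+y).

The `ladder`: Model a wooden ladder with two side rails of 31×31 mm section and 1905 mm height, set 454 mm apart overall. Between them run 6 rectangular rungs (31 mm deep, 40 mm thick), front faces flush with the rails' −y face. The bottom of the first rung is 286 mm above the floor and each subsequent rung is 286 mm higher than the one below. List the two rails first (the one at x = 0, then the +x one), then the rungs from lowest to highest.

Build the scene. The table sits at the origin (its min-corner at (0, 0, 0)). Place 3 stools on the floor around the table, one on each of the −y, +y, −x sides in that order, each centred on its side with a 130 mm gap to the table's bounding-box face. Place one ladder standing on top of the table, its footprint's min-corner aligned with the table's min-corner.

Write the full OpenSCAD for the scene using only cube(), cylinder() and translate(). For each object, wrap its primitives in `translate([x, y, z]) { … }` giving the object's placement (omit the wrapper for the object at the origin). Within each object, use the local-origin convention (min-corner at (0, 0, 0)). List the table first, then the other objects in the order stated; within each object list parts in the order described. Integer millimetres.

translate([0, 0, 684]) cube([954, 779, 31]);
translate([17, 17, 0]) cube([58, 58, 684]);
translate([879, 17, 0]) cube([58, 58, 684]);
translate([17, 704, 0]) cube([58, 58, 684]);
translate([879, 704, 0]) cube([58, 58, 684]);
translate([311, -399, 0]) {
  translate([0, 0, 414]) cube([332, 269, 23]);
  translate([15, 15, 0]) cylinder(h = 414, r = 15);
  translate([317, 15, 0]) cylinder(h = 414, r = 15);
  translate([15, 254, 0]) cylinder(h = 414, r = 15);
  translate([317, 254, 0]) cylinder(h = 414, r = 15);
}
translate([311, 909, 0]) {
  translate([0, 0, 414]) cube([332, 269, 23]);
  translate([15, 15, 0]) cylinder(h = 414, r = 15);
  translate([317, 15, 0]) cylinder(h = 414, r = 15);
  translate([15, 254, 0]) cylinder(h = 414, r = 15);
  translate([317, 254, 0]) cylinder(h = 414, r = 15);
}
translate([-462, 255, 0]) {
  translate([0, 0, 414]) cube([332, 269, 23]);
  translate([15, 15, 0]) cylinder(h = 414, r = 15);
  translate([317, 15, 0]) cylinder(h = 414, r = 15);
  translate([15, 254, 0]) cylinder(h = 414, r = 15);
  translate([317, 254, 0]) cylinder(h = 414, r = 15);
}
translate([0, 0, 715]) {
  cube([31, 31, 1905]);
  translate([423, 0, 0]) cube([31, 31, 1905]);
  translate([31, 0, 286]) cube([392, 31, 40]);
  translate([31, 0, 572]) cube([392, 31, 40]);
  translate([31, 0, 858]) cube([392, 31, 40]);
  translate([31, 0, 1144]) cube([392, 31, 40]);
  translate([31, 0, 1430]) cube([392, 31, 40]);
  translate([31, 0, 1716]) cube([392, 31, 40]);
}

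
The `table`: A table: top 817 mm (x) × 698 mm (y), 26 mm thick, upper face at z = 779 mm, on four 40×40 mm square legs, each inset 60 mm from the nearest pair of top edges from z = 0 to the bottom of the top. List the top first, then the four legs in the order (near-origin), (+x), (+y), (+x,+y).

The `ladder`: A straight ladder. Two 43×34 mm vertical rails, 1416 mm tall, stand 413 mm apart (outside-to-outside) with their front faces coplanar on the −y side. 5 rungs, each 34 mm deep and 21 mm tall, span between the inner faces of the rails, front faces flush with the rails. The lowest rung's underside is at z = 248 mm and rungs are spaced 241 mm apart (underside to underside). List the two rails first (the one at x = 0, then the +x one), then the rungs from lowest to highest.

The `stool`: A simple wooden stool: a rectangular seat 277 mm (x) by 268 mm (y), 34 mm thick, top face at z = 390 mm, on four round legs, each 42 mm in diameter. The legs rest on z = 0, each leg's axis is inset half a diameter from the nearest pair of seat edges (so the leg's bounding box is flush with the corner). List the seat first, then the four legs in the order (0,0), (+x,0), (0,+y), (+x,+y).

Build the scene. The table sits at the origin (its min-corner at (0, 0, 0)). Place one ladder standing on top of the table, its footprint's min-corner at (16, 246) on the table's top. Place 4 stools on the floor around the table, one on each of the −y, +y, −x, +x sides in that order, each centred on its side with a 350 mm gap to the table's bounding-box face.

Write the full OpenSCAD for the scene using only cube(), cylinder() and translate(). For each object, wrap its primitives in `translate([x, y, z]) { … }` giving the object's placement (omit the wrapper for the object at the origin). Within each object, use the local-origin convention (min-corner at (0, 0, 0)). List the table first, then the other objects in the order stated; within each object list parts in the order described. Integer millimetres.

translate([0, 0, 753]) cube([817, 698, 26]);
translate([60, 60, 0]) cube([40, 40, 753]);
translate([717, 60, 0]) cube([40, 40, 753]);
translate([60, 598, 0]) cube([40, 40, 753]);
translate([717, 598, 0]) cube([40, 40, 753]);
translate([16, 246, 779]) {
  cube([43, 34, 1416]);
  translate([370, 0, 0]) cube([43, 34, 1416]);
  translate([43, 0, 248]) cube([327, 34, 21]);
  translate([43, 0, 489]) cube([327, 34, 21]);
  translate([43, 0, 730]) cube([327, 34, 21]);
  translate([43, 0, 971]) cube([327, 34, 21]);
  translate([43, 0, 1212]) cube([327, 34, 21]);
}
translate([270, -618, 0]) {
  translate([0, 0, 356]) cube([277, 268, 34]);
  translate([21, 21, 0]) cylinder(h = 356, r = 21);
  translate([256, 21, 0]) cylinder(h = 356, r = 21);
  translate([21, 247, 0]) cylinder(h = 356, r = 21);
  translate([256, 247, 0]) cylinder(h = 356, r = 21);
}
translate([270, 1048, 0]) {
  translate([0, 0, 356]) cube([277, 268, 34]);
  translate([21, 21, 0]) cylinder(h = 356, r = 21);
  translate([256, 21, 0]) cylinder(h = 356, r = 21);
  translate([21, 247, 0]) cylinder(h = 356, r = 21);
  translate([256, 247, 0]) cylinder(h = 356, r = 21);
}
translate([-627, 215, 0]) {
  translate([0, 0, 356]) cube([277, 268, 34]);
  translate([21, 21, 0]) cylinder(h = 356, r = 21);
  translate([256, 21, 0]) cylinder(h = 356, r = 21);
  translate([21, 247, 0]) cylinder(h = 356, r = 21);
  translate([256, 247, 0]) cylinder(h = 356, r = 21);
}
translate([1167, 215, 0]) {
  translate([0, 0, 356]) cube([277, 268, 34]);
  translate([21, 21, 0]) cylinder(h = 356, r = 21);
  translate([256, 21, 0]) cylinder(h = 356, r = 21);
  translate([21, 247, 0]) cylinder(h = 356, r = 21);
  translate([256, 247, 0]) cylinder(h = 356, r = 21);
}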